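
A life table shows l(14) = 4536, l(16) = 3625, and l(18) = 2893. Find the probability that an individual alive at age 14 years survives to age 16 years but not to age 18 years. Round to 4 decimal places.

This is the probability of reaching 16 but not 18, conditional on being alive at 14: (l(16) − l(18)) / l(14).
= (3625 − 2893) / 4536 = 732 / 4536 = 0.161376.

0.1614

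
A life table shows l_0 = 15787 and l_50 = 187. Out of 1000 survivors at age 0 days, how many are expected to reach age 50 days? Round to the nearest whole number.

12

The relevant probability is 187/15787 = 0.011845.
Expected number = 1000 × 0.011845 = 12.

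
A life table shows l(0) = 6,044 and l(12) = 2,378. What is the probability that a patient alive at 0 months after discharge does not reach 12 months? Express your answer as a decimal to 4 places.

P(die before 12 | alive at 0) = 1 − l(12)/l(0) = 1 − 2,378/6,044 = (3,666)/6,044 = 0.606552.

0.6066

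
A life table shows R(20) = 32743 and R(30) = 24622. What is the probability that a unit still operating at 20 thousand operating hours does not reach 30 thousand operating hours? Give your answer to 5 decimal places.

P(fail before 30 | operational at 20) = 1 − R(30)/R(20) = 1 − 24622/32743 = (8121)/32743 = 0.248022.

0.24802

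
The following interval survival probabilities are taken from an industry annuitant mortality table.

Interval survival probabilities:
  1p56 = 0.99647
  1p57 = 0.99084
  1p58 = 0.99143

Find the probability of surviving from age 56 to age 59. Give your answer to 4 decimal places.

Chaining the interval survival probabilities: 0.99647 × 0.99084 × 0.99143.
= 0.978881.

0.9789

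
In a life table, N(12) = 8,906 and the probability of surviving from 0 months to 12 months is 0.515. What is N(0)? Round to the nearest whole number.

N(0) = N(12) / p = 8,906 / 0.515 = 17293.

17293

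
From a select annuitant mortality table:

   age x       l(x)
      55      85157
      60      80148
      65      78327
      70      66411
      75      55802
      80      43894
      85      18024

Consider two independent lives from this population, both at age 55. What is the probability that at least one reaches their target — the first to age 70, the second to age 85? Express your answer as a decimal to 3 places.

p₁ = l(70)/l(55) = 66411/85157 = 0.779865; p₂ = l(85)/l(55) = 18024/85157 = 0.211656.
P(at least one) = 1 − (1−p₁)(1−p₂) = 1 − 0.220135 × 0.788344 = 0.826458.

0.826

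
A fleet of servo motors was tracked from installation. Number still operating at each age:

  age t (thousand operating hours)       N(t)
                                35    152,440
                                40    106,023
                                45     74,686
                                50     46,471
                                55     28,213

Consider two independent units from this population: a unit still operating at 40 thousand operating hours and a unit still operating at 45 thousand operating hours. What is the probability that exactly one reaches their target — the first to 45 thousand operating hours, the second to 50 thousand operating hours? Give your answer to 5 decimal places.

0.45003

p₁ = N(45)/N(40) = 74,686/106,023 = 0.704432; p₂ = N(50)/N(45) = 46,471/74,686 = 0.622218.
P(exactly one) = p₁(1−p₂) + (1−p₁)p₂ = 0.266122 + 0.183908 = 0.450029.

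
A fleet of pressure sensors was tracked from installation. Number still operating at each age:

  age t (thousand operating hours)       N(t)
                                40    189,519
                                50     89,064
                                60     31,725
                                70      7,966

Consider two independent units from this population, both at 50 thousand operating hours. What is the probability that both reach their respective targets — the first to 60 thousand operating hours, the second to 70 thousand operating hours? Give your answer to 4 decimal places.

0.0319

p₁ = N(60)/N(50) = 31,725/89,064 = 0.356205; p₂ = N(70)/N(50) = 7,966/89,064 = 0.089441.
P(both) = p₁ × p₂ = 0.356205 × 0.089441 = 0.031859.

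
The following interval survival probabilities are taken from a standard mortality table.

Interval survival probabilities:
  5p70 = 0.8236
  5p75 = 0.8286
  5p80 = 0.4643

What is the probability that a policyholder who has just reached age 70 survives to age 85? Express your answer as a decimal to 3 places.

0.317

Survival from 70 to 85 is the product of surviving each interval: 0.8236 × 0.8286 × 0.4643.
= 0.316855.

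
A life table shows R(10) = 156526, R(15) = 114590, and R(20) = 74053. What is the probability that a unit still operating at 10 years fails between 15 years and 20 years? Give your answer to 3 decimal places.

0.259

This is the probability of reaching 15 but not 20, conditional on being operational at 10: (R(15) − R(20)) / R(10).
= (114590 − 74053) / 156526 = 40537 / 156526 = 0.258979.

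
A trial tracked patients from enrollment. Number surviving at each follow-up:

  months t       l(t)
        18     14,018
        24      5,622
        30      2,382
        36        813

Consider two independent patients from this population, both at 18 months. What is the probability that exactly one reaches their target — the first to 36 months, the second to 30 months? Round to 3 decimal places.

p₁ = l(36)/l(18) = 813/14,018 = 0.057997; p₂ = l(30)/l(18) = 2,382/14,018 = 0.169924.
P(exactly one) = p₁(1−p₂) + (1−p₁)p₂ = 0.048142 + 0.160069 = 0.208211.

0.208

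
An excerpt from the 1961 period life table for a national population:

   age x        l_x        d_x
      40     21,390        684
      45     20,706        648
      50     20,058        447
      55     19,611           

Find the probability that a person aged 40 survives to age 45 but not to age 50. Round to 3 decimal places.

We want 5|5q40 = (l_45 − l_50)/l_40.
This is the probability of reaching 45 but not 50, conditional on being alive at 40: (l_45 − l_50) / l_40.
= (20,706 − 20,058) / 21,390 = 648 / 21,390 = 0.030295.

0.030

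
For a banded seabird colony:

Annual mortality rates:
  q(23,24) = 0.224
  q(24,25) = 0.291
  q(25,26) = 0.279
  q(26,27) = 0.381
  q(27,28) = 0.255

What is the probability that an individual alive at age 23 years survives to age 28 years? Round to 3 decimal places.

0.183

Survival from 23 to 28 is the product of surviving each interval: (1 − 0.224) × (1 − 0.291) × (1 − 0.279) × (1 − 0.381) × (1 − 0.255).
= 0.776 × 0.709 × 0.721 × 0.619 × 0.745 = 0.182932.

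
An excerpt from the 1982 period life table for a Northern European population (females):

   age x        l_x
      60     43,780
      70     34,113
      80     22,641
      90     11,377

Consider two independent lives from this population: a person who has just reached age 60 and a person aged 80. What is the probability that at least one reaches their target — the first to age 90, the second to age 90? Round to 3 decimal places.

p₁ = l_90/l_60 = 11,377/43,780 = 0.259868; p₂ = l_90/l_80 = 11,377/22,641 = 0.502495.
P(at least one) = 1 − (1−p₁)(1−p₂) = 1 − 0.740132 × 0.497505 = 0.631781.

0.632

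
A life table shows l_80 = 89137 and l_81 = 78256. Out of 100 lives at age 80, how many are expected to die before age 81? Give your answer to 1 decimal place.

The relevant probability is 1 − 78256/89137 = 0.122071.
Expected number = 100 × 0.122071 = 12.2.

12.2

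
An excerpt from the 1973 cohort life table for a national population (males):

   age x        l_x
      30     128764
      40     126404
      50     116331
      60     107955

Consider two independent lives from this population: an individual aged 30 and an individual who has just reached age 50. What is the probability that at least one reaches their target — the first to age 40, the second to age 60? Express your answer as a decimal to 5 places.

p₁ = l_40/l_30 = 126404/128764 = 0.981672; p₂ = l_60/l_50 = 107955/116331 = 0.927999.
P(at least one) = 1 − (1−p₁)(1−p₂) = 1 − 0.018328 × 0.072001 = 0.998680.

0.99868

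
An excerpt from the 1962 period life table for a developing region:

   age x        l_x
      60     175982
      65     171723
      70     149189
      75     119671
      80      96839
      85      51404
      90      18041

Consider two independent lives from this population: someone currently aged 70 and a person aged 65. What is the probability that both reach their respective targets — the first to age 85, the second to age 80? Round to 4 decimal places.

p₁ = l_85/l_70 = 51404/149189 = 0.344556; p₂ = l_80/l_65 = 96839/171723 = 0.563926.
P(both) = p₁ × p₂ = 0.344556 × 0.563926 = 0.194304.

0.1943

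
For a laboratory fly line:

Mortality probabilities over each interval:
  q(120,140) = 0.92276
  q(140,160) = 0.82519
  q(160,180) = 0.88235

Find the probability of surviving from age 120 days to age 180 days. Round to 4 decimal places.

P(survive 120→180) = (1 − 0.92276) × (1 − 0.82519) × (1 − 0.88235).
= 0.07724 × 0.17481 × 0.11765 = 0.001589.

0.0016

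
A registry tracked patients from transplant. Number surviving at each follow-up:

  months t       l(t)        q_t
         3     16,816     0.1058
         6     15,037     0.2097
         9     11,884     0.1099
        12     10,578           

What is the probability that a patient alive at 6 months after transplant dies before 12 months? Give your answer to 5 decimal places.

0.29654

P(die before 12 | alive at 6) = 1 − l(12)/l(6) = 1 − 10,578/15,037 = (4,459)/15,037 = 0.296535.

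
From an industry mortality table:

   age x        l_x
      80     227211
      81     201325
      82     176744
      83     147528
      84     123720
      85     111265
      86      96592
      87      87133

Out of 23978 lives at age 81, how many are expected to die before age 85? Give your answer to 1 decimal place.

10726.2

The relevant probability is 1 − 111265/201325 = 0.447336.
Expected number = 23978 × 0.447336 = 10726.2.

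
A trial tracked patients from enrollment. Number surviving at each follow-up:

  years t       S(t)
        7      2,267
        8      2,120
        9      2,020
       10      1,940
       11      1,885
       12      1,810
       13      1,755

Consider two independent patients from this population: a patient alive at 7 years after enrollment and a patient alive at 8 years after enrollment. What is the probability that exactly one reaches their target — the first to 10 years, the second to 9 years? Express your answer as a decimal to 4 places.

p₁ = S(10)/S(7) = 1,940/2,267 = 0.855757; p₂ = S(9)/S(8) = 2,020/2,120 = 0.952830.
P(exactly one) = p₁(1−p₂) + (1−p₁)p₂ = 0.040366 + 0.137439 = 0.177805.

0.1778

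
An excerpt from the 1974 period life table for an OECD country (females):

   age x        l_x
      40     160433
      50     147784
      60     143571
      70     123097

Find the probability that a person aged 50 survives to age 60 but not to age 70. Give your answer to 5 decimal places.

We want 10|10q50 = (l_60 − l_70)/l_50.
This is the probability of reaching 60 but not 70, conditional on being alive at 50: (l_60 − l_70) / l_50.
= (143571 − 123097) / 147784 = 20474 / 147784 = 0.138540.

0.13854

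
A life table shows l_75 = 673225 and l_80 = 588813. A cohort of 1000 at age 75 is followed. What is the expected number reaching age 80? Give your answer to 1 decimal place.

874.6

The relevant probability is 588813/673225 = 0.874615.
Expected number = 1000 × 0.874615 = 874.6.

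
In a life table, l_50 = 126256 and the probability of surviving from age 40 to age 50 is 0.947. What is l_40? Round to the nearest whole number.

l_40 = l_50 / p = 126256 / 0.947 = 133322.

133322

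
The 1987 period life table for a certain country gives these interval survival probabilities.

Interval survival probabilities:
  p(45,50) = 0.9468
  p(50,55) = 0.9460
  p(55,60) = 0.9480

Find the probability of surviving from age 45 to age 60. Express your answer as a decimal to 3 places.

P(survive 45→60) = 0.9468 × 0.9460 × 0.9480.
= 0.849098.

0.849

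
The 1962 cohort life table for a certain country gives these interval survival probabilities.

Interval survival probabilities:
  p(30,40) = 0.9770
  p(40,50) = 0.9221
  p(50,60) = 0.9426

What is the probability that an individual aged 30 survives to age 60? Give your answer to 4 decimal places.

0.8492

Survival from 30 to 60 is the product of surviving each interval: 0.9770 × 0.9221 × 0.9426.
= 0.849181.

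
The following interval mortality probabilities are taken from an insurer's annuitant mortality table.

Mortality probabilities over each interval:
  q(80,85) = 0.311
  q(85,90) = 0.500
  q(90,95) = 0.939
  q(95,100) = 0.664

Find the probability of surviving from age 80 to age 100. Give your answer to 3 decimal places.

0.007

Survival from 80 to 100 is the product of surviving each interval: (1 − 0.311) × (1 − 0.500) × (1 − 0.939) × (1 − 0.664).
= 0.689 × 0.500 × 0.061 × 0.336 = 0.007061.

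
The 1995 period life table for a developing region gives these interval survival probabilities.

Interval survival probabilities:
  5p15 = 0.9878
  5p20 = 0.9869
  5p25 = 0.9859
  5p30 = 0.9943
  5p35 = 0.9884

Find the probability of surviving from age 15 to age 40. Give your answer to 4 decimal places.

0.9446

Chaining the interval survival probabilities: 0.9878 × 0.9869 × 0.9859 × 0.9943 × 0.9884.
= 0.944551.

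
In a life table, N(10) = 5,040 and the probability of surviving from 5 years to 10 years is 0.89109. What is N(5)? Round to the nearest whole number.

5656

N(5) = N(10) / p = 5,040 / 0.89109 = 5656.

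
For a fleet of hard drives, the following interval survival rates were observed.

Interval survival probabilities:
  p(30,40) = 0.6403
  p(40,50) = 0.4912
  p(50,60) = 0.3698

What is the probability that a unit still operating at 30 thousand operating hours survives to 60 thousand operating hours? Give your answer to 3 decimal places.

Chaining the interval survival probabilities: 0.6403 × 0.4912 × 0.3698.
= 0.116308.

0.116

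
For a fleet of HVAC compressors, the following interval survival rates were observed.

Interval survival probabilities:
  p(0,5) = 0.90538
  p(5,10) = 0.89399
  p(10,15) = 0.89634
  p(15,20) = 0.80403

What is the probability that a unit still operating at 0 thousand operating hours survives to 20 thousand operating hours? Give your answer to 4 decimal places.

0.5833

Survival from 0 to 20 is the product of surviving each interval: 0.90538 × 0.89399 × 0.89634 × 0.80403.
= 0.583322.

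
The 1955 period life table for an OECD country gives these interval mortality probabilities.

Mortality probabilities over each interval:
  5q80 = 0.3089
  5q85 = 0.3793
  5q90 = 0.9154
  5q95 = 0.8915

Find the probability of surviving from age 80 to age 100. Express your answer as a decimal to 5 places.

0.00394

Survival from 80 to 100 is the product of surviving each interval: (1 − 0.3089) × (1 − 0.3793) × (1 − 0.9154) × (1 − 0.8915).
= 0.6911 × 0.6207 × 0.0846 × 0.1085 = 0.003938.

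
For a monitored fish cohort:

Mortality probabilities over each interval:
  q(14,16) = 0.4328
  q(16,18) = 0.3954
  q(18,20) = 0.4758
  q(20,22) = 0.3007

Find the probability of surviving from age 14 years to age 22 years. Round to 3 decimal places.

Survival from 14 to 22 is the product of surviving each interval: (1 − 0.4328) × (1 − 0.3954) × (1 − 0.4758) × (1 − 0.3007).
= 0.5672 × 0.6046 × 0.5242 × 0.6993 = 0.125709.

0.126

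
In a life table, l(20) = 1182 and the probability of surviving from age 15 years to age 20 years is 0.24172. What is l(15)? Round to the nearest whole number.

4890

l(15) = l(20) / p = 1182 / 0.24172 = 4890.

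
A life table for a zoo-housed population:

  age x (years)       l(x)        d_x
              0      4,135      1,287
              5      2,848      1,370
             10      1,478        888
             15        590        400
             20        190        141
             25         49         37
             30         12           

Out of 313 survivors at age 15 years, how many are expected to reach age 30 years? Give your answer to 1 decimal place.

The relevant probability is 12/590 = 0.020339.
Expected number = 313 × 0.020339 = 6.4.

6.4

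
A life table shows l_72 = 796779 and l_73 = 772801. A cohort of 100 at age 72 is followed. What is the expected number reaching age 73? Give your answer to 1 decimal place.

97.0

The relevant probability is 772801/796779 = 0.969906.
Expected number = 100 × 0.969906 = 97.0.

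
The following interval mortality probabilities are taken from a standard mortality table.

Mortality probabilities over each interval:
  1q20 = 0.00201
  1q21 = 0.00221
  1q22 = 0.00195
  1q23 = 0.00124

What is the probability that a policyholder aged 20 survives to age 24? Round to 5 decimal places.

0.99261

Chaining the interval survival probabilities: (1 − 0.00201) × (1 − 0.00221) × (1 − 0.00195) × (1 − 0.00124).
= 0.99799 × 0.99779 × 0.99805 × 0.99876 = 0.992610.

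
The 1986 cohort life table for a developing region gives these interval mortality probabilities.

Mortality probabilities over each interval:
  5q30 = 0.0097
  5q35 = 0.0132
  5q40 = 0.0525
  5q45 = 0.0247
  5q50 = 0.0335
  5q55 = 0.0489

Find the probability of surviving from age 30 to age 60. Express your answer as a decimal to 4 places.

0.8301

30p30 = (1 − 0.0097) × (1 − 0.0132) × (1 − 0.0525) × (1 − 0.0247) × (1 − 0.0335) × (1 − 0.0489).
= 0.9903 × 0.9868 × 0.9475 × 0.9753 × 0.9665 × 0.9511 = 0.830121.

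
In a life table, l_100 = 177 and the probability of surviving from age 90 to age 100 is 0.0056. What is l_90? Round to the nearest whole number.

l_90 = l_100 / p = 177 / 0.0056 = 31607.

31607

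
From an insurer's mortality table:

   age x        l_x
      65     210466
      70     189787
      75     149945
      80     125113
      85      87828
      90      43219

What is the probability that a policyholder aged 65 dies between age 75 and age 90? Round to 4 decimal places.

We want 10|15q65 = (l_75 − l_90)/l_65.
This is the probability of reaching 75 but not 90, conditional on being alive at 65: (l_75 − l_90) / l_65.
= (149945 − 43219) / 210466 = 106726 / 210466 = 0.507094.

0.5071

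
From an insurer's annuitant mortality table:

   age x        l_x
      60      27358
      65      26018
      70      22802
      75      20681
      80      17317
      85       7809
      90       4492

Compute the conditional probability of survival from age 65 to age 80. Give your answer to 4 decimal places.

The conditional survival probability is l_80/l_65 = 17317/26018 = 0.665578.

0.6656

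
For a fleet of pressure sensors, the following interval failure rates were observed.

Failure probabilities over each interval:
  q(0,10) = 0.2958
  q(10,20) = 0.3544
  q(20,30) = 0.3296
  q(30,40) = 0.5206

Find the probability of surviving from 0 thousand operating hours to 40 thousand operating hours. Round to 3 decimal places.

P(survive 0→40) = (1 − 0.2958) × (1 − 0.3544) × (1 − 0.3296) × (1 − 0.5206).
= 0.7042 × 0.6456 × 0.6704 × 0.4794 = 0.146114.

0.146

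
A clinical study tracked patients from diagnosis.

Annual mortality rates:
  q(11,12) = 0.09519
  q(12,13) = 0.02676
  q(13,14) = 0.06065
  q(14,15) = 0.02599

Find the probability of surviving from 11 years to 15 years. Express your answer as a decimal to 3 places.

The overall survival probability is (1 − 0.09519) × (1 − 0.02676) × (1 − 0.06065) × (1 − 0.02599).
= 0.90481 × 0.97324 × 0.93935 × 0.97401 = 0.805690.

0.806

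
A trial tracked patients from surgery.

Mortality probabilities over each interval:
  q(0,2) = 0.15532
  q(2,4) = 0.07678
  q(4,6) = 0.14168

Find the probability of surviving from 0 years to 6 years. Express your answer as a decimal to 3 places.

0.669

The overall survival probability is (1 − 0.15532) × (1 − 0.07678) × (1 − 0.14168).
= 0.84468 × 0.92322 × 0.85832 = 0.669340.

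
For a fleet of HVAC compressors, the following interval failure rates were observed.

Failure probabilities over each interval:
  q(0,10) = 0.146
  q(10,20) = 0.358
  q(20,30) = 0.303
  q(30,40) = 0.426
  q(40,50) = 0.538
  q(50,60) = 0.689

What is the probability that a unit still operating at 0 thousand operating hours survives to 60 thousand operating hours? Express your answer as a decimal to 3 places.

0.032

The overall survival probability is (1 − 0.146) × (1 − 0.358) × (1 − 0.303) × (1 − 0.426) × (1 − 0.538) × (1 − 0.689).
= 0.854 × 0.642 × 0.697 × 0.574 × 0.462 × 0.311 = 0.031517.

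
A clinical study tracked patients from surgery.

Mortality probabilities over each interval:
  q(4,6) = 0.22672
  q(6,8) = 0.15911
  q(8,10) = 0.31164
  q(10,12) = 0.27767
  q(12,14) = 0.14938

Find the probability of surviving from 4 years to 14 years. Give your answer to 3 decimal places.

0.275

P(survive 4→14) = (1 − 0.22672) × (1 − 0.15911) × (1 − 0.31164) × (1 − 0.27767) × (1 − 0.14938).
= 0.77328 × 0.84089 × 0.68836 × 0.72233 × 0.85062 = 0.275019.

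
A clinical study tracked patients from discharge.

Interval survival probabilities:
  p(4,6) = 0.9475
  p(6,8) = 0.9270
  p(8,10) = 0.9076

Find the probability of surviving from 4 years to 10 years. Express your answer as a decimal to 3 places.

The overall survival probability is 0.9475 × 0.9270 × 0.9076.
= 0.797175.

0.797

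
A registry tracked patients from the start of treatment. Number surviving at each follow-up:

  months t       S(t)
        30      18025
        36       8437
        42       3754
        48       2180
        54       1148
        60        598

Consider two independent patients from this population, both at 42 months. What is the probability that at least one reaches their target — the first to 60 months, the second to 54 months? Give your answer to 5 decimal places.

p₁ = S(60)/S(42) = 598/3754 = 0.159297; p₂ = S(54)/S(42) = 1148/3754 = 0.305807.
P(at least one) = 1 − (1−p₁)(1−p₂) = 1 − 0.840703 × 0.694193 = 0.416390.

0.41639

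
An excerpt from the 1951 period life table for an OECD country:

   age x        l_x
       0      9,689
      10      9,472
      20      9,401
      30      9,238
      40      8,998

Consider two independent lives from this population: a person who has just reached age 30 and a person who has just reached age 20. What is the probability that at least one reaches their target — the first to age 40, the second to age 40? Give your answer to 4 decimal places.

0.9989

p₁ = l_40/l_30 = 8,998/9,238 = 0.974020; p₂ = l_40/l_20 = 8,998/9,401 = 0.957132.
P(at least one) = 1 − (1−p₁)(1−p₂) = 1 − 0.025980 × 0.042868 = 0.998886.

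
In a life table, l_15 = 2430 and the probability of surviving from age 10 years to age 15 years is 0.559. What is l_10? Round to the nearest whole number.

4347

l_10 = l_15 / p = 2430 / 0.559 = 4347.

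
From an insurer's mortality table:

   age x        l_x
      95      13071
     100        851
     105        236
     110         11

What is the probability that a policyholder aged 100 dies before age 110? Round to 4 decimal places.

0.9871

P(die before 110 | alive at 100) = 1 − l_110/l_100 = 1 − 11/851 = (840)/851 = 0.987074.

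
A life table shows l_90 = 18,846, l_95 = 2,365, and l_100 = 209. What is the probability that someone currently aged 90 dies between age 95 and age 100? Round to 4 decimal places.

0.1144

We want 5|5q90 = (l_95 − l_100)/l_90.
This is the probability of reaching 95 but not 100, conditional on being alive at 90: (l_95 − l_100) / l_90.
= (2,365 − 209) / 18,846 = 2,156 / 18,846 = 0.114401.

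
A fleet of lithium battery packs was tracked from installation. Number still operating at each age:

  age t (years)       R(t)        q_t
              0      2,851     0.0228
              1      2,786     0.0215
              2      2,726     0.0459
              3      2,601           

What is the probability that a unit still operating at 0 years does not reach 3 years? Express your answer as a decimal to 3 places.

P(fail before 3 | operational at 0) = 1 − R(3)/R(0) = 1 − 2,601/2,851 = (250)/2,851 = 0.087689.

0.088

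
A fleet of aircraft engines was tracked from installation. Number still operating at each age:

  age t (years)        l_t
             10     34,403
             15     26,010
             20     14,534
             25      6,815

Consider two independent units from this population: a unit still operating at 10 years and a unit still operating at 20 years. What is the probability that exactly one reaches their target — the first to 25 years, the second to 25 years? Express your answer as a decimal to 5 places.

p₁ = l_25/l_10 = 6,815/34,403 = 0.198093; p₂ = l_25/l_20 = 6,815/14,534 = 0.468901.
P(exactly one) = p₁(1−p₂) + (1−p₁)p₂ = 0.105207 + 0.376015 = 0.481222.

0.48122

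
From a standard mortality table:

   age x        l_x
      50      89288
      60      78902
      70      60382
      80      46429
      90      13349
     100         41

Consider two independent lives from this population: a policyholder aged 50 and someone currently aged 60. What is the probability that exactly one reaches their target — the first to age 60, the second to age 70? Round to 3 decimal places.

p₁ = l_60/l_50 = 78902/89288 = 0.883680; p₂ = l_70/l_60 = 60382/78902 = 0.765278.
P(exactly one) = p₁(1−p₂) + (1−p₁)p₂ = 0.207419 + 0.089017 = 0.296436.

0.296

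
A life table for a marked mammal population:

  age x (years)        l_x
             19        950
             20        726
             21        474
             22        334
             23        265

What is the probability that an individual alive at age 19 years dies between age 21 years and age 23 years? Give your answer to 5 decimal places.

0.22000

This is the probability of reaching 21 but not 23, conditional on being alive at 19: (l_21 − l_23) / l_19.
= (474 − 265) / 950 = 209 / 950 = 0.220000.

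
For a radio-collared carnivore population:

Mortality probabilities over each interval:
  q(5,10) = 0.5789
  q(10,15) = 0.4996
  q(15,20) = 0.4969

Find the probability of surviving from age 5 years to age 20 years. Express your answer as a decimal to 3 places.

P(survive 5→20) = (1 − 0.5789) × (1 − 0.4996) × (1 − 0.4969).
= 0.4211 × 0.5004 × 0.5031 = 0.106012.

0.106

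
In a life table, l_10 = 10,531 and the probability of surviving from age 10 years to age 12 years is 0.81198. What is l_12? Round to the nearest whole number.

8551

l_12 = l_10 × p = 10,531 × 0.81198 = 8551.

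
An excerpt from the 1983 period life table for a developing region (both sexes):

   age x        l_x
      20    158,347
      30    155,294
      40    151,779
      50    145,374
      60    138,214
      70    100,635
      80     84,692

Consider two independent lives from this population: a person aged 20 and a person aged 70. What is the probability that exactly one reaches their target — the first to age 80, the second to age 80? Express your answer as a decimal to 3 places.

0.476

p₁ = l_80/l_20 = 84,692/158,347 = 0.534851; p₂ = l_80/l_70 = 84,692/100,635 = 0.841576.
P(exactly one) = p₁(1−p₂) + (1−p₁)p₂ = 0.084733 + 0.391458 = 0.476191.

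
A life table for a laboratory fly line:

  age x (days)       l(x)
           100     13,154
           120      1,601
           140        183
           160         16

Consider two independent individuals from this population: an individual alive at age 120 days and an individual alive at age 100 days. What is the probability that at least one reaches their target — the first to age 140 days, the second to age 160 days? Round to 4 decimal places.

0.1154

p₁ = l(140)/l(120) = 183/1,601 = 0.114304; p₂ = l(160)/l(100) = 16/13,154 = 0.001216.
P(at least one) = 1 − (1−p₁)(1−p₂) = 1 − 0.885696 × 0.998784 = 0.115381.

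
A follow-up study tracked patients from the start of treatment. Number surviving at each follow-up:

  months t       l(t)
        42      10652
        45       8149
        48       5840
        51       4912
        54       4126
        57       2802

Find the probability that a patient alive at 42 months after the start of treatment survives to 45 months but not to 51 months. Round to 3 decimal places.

0.304

This is the probability of reaching 45 but not 51, conditional on being alive at 42: (l(45) − l(51)) / l(42).
= (8149 − 4912) / 10652 = 3237 / 10652 = 0.303887.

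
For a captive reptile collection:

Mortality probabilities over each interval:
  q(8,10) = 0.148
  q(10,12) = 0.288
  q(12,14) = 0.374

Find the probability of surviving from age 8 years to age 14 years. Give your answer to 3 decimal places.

The overall survival probability is (1 − 0.148) × (1 − 0.288) × (1 − 0.374).
= 0.852 × 0.712 × 0.626 = 0.379747.

0.380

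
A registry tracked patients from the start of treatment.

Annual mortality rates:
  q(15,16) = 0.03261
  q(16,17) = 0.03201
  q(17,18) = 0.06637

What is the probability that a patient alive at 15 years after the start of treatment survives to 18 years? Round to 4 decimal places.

Chaining the interval survival probabilities: (1 − 0.03261) × (1 − 0.03201) × (1 − 0.06637).
= 0.96739 × 0.96799 × 0.93363 = 0.874273.

0.8743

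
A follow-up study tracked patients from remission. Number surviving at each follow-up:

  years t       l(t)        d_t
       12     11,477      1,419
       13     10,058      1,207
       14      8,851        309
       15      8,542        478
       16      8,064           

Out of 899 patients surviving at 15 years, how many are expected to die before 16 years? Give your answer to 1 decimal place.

The relevant probability is 1 − 8,064/8,542 = 0.055959.
Expected number = 899 × 0.055959 = 50.3.

50.3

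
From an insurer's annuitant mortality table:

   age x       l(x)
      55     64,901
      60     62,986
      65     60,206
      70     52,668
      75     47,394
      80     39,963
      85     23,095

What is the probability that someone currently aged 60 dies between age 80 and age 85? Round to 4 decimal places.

0.2678

This is the probability of reaching 80 but not 85, conditional on being alive at 60: (l(80) − l(85)) / l(60).
= (39,963 − 23,095) / 62,986 = 16,868 / 62,986 = 0.267806.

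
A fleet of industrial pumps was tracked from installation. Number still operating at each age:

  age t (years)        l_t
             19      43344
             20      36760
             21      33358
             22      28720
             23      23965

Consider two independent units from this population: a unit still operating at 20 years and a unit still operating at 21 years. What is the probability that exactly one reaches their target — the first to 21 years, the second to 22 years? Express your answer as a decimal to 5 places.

0.20585

p₁ = l_21/l_20 = 33358/36760 = 0.907454; p₂ = l_22/l_21 = 28720/33358 = 0.860963.
P(exactly one) = p₁(1−p₂) + (1−p₁)p₂ = 0.126170 + 0.079679 = 0.205848.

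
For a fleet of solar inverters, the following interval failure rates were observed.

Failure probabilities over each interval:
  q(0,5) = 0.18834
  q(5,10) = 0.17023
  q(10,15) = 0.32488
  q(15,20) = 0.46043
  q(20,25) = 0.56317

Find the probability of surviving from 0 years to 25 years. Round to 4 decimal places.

P(survive 0→25) = (1 − 0.18834) × (1 − 0.17023) × (1 − 0.32488) × (1 − 0.46043) × (1 − 0.56317).
= 0.81166 × 0.82977 × 0.67512 × 0.53957 × 0.43683 = 0.107170.

0.1072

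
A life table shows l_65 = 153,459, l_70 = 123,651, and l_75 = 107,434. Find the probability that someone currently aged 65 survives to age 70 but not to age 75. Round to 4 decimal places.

0.1057

This is the probability of reaching 70 but not 75, conditional on being alive at 65: (l_70 − l_75) / l_65.
= (123,651 − 107,434) / 153,459 = 16,217 / 153,459 = 0.105676.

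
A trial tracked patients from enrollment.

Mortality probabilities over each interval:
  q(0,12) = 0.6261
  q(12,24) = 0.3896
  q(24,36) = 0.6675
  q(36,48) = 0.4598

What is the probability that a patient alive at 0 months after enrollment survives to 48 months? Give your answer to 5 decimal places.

0.04099

The overall survival probability is (1 − 0.6261) × (1 − 0.3896) × (1 − 0.6675) × (1 − 0.4598).
= 0.3739 × 0.6104 × 0.3325 × 0.5402 = 0.040994.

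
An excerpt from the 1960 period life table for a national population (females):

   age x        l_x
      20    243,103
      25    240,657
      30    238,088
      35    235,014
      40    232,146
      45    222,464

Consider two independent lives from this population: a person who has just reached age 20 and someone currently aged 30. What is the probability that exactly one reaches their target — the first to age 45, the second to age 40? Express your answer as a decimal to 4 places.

p₁ = l_45/l_20 = 222,464/243,103 = 0.915102; p₂ = l_40/l_30 = 232,146/238,088 = 0.975043.
P(exactly one) = p₁(1−p₂) + (1−p₁)p₂ = 0.022838 + 0.082779 = 0.105617.

0.1056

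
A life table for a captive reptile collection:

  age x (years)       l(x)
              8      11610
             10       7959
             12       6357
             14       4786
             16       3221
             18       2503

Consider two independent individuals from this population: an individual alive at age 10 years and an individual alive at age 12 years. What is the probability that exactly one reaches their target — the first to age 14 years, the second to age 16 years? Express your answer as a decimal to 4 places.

p₁ = l(14)/l(10) = 4786/7959 = 0.601332; p₂ = l(16)/l(12) = 3221/6357 = 0.506686.
P(exactly one) = p₁(1−p₂) + (1−p₁)p₂ = 0.296645 + 0.201999 = 0.498645.

0.4986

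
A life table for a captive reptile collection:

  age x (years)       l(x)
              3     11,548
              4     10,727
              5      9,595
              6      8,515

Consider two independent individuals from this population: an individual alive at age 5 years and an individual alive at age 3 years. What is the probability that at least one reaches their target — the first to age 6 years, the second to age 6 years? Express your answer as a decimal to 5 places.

0.97044

p₁ = l(6)/l(5) = 8,515/9,595 = 0.887441; p₂ = l(6)/l(3) = 8,515/11,548 = 0.737357.
P(at least one) = 1 − (1−p₁)(1−p₂) = 1 − 0.112559 × 0.262643 = 0.970437.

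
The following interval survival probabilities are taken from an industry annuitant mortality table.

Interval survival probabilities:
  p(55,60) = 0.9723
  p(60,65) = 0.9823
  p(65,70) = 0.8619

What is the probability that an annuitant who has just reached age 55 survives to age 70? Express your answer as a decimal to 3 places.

Chaining the interval survival probabilities: 0.9723 × 0.9823 × 0.8619.
= 0.823192.

0.823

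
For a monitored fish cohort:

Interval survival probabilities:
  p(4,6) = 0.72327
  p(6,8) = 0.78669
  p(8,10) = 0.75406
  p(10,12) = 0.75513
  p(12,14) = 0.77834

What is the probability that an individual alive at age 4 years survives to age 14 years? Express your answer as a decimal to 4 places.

P(survive 4→14) = 0.72327 × 0.78669 × 0.75406 × 0.75513 × 0.77834.
= 0.252174.

0.2522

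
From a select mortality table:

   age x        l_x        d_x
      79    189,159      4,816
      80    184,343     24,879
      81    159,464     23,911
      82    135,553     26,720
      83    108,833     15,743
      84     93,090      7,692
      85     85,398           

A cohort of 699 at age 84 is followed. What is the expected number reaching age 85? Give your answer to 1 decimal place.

641.2

The relevant probability is 85,398/93,090 = 0.917370.
Expected number = 699 × 0.917370 = 641.2.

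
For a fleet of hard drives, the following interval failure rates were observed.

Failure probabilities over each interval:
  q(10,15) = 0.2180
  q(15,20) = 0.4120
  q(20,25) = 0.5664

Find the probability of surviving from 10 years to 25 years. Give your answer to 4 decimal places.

0.1994

The overall survival probability is (1 − 0.2180) × (1 − 0.4120) × (1 − 0.5664).
= 0.7820 × 0.5880 × 0.4336 = 0.199376.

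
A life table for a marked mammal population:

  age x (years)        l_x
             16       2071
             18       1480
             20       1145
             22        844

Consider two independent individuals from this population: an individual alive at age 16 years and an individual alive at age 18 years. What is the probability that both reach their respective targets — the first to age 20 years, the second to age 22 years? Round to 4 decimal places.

0.3153

p₁ = l_20/l_16 = 1145/2071 = 0.552873; p₂ = l_22/l_18 = 844/1480 = 0.570270.
P(both) = p₁ × p₂ = 0.552873 × 0.570270 = 0.315287.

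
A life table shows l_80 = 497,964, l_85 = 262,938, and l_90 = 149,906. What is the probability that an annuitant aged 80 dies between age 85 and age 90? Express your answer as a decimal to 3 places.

We want 5|5q80 = (l_85 − l_90)/l_80.
This is the probability of reaching 85 but not 90, conditional on being alive at 80: (l_85 − l_90) / l_80.
= (262,938 − 149,906) / 497,964 = 113,032 / 497,964 = 0.226988.

0.227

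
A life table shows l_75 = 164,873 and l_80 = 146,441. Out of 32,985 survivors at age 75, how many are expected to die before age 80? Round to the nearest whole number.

The relevant probability is 1 − 146,441/164,873 = 0.111795.
Expected number = 32,985 × 0.111795 = 3688.

3688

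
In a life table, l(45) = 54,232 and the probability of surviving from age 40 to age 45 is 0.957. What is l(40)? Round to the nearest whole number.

l(40) = l(45) / p = 54,232 / 0.957 = 56669.

56669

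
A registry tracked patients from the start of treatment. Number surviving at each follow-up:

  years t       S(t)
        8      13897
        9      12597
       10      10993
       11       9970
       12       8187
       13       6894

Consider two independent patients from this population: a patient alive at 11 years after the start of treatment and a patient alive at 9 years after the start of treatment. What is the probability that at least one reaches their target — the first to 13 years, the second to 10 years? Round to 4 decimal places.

p₁ = S(13)/S(11) = 6894/9970 = 0.691474; p₂ = S(10)/S(9) = 10993/12597 = 0.872668.
P(at least one) = 1 − (1−p₁)(1−p₂) = 1 − 0.308526 × 0.127332 = 0.960715.

0.9607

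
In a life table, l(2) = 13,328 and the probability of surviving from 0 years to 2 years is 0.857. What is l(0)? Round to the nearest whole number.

l(0) = l(2) / p = 13,328 / 0.857 = 15552.

15552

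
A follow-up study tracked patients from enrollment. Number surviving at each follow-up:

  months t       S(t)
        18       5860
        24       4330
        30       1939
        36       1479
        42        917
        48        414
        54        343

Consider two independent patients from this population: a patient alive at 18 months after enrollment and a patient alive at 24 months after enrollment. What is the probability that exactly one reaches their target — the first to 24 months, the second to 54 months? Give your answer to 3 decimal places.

0.701

p₁ = S(24)/S(18) = 4330/5860 = 0.738908; p₂ = S(54)/S(24) = 343/4330 = 0.079215.
P(exactly one) = p₁(1−p₂) + (1−p₁)p₂ = 0.680375 + 0.020682 = 0.701058.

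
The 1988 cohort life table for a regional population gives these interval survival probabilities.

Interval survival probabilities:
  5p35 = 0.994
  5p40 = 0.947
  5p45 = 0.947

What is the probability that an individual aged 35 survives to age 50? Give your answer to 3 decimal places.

0.891

The overall survival probability is 0.994 × 0.947 × 0.947.
= 0.891428.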